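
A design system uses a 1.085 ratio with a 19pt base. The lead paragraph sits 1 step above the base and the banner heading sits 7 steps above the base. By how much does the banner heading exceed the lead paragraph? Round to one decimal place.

Step 1: 19.0 × 1.085 = 20.615pt
Step 7: 19.0 × 1.085⁷ = 33.633pt
Difference: 33.633 − 20.615 = 13.018pt

13.0pt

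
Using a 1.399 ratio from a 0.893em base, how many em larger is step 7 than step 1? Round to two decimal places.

8.12em

Step 1: 0.893 × 1.399 = 1.2493em
Step 7: 0.893 × 1.399⁷ = 9.3665em
Difference: 9.3665 − 1.2493 = 8.1172em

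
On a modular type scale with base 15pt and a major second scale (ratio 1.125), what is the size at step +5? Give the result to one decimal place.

Every step multiplies by the scale ratio.
15.0 × 1.125⁵ = 15.0 × 1.80203 ≈ 27.03

27.0pt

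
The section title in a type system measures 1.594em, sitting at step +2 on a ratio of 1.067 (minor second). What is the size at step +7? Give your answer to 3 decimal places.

1.594 × 1.067⁵ = 1.594 × 1.38300 ≈ 2.205

2.205em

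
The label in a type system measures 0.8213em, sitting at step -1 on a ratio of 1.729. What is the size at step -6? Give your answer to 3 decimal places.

0.053em

0.8213 ÷ 1.729⁵ = 0.8213 ÷ 15.45165 ≈ 0.053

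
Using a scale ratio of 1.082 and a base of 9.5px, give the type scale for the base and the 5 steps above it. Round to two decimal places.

Step 0: 9.5px
Step 1: 9.5 × 1.082 = 10.28
Step 2: 9.5 × 1.082² = 11.12
Step 3: 9.5 × 1.082³ = 12.03
Step 4: 9.5 × 1.082⁴ = 13.02
Step 5: 9.5 × 1.082⁵ = 14.09

9.50px, 10.28px, 11.12px, 12.03px, 13.02px, 14.09px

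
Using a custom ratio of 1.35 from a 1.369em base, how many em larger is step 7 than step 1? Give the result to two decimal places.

Step 1: 1.369 × 1.35 = 1.8482em
Step 7: 1.369 × 1.35⁷ = 11.1877em
Difference: 11.1877 − 1.8482 = 9.3395em

9.34em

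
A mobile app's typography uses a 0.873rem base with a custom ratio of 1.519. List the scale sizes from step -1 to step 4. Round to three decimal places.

Step -1: 0.873 ÷ 1.519 = 0.575
Step 0: 0.873rem
Step 1: 0.873 × 1.519 = 1.326
Step 2: 0.873 × 1.519² = 2.014
Step 3: 0.873 × 1.519³ = 3.060
Step 4: 0.873 × 1.519⁴ = 4.648

0.575rem, 0.873rem, 1.326rem, 2.014rem, 3.060rem, 4.648rem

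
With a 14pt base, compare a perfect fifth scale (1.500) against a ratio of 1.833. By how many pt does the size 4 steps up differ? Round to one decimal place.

Perfect fifth: 14.0 × 1.500⁴ = 70.875pt
At 1.833: 14.0 × 1.833⁴ = 158.044pt
Difference: 158.044 − 70.875 = 87.169pt

87.2pt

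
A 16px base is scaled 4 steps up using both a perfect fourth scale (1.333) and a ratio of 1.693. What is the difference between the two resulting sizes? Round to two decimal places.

80.93px

Perfect fourth: 16.0 × 1.333⁴ = 50.5174px
At 1.693: 16.0 × 1.693⁴ = 131.4461px
Difference: 131.4461 − 50.5174 = 80.9287px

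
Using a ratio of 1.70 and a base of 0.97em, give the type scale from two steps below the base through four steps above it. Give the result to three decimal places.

Step -2: 0.97 ÷ 1.70² = 0.336
Step -1: 0.97 ÷ 1.70 = 0.571
Step 0: 0.97em
Step 1: 0.97 × 1.70 = 1.649
Step 2: 0.97 × 1.70² = 2.803
Step 3: 0.97 × 1.70³ = 4.766
Step 4: 0.97 × 1.70⁴ = 8.102

0.336em, 0.571em, 0.970em, 1.649em, 2.803em, 4.766em, 8.102em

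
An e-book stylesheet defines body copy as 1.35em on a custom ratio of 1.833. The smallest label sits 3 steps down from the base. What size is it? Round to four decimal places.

0.2192em

Every step multiplies by the scale ratio.
1.35 ÷ 1.833³ = 1.35 ÷ 6.15868 ≈ 0.2192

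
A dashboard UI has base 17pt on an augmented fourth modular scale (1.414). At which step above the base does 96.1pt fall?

5

1.414ⁿ = 96.1 / 17 = 5.6529
n = ln(5.6529) / ln(1.414) = 1.7322 / 0.3464 ≈ 5.00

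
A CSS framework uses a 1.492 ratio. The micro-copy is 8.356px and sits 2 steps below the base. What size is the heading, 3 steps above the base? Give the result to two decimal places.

61.78px

8.356 × 1.492⁵ = 8.356 × 7.39340 ≈ 61.779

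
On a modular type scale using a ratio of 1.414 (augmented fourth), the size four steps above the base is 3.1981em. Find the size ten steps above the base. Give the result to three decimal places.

25.562em

Moving from step +4 to step +10 is 6 steps up, so multiply by r⁶.
3.1981 × 1.414⁶ = 3.1981 × 7.99275 ≈ 25.562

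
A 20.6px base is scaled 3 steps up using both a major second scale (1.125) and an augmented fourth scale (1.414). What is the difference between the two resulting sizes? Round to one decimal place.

Major second: 20.6 × 1.125³ = 29.331px
Augmented fourth: 20.6 × 1.414³ = 58.239px
Difference: 58.239 − 29.331 = 28.908px

28.9px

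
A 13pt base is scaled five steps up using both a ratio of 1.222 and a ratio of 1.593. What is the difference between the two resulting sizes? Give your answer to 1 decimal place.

At 1.222: 13.0 × 1.222⁵ = 35.424pt
At 1.593: 13.0 × 1.593⁵ = 133.359pt
Difference: 133.359 − 35.424 = 97.935pt

97.9pt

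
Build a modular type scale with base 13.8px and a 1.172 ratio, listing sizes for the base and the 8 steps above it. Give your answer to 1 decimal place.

13.8px, 16.2px, 19.0px, 22.2px, 26.0px, 30.5px, 35.8px, 41.9px, 49.1px

Step 0: 13.8px
Step 1: 13.8 × 1.172 = 16.2
Step 2: 13.8 × 1.172² = 19.0
Step 3: 13.8 × 1.172³ = 22.2
Step 4: 13.8 × 1.172⁴ = 26.0
Step 5: 13.8 × 1.172⁵ = 30.5
Step 6: 13.8 × 1.172⁶ = 35.8
Step 7: 13.8 × 1.172⁷ = 41.9
Step 8: 13.8 × 1.172⁸ = 49.1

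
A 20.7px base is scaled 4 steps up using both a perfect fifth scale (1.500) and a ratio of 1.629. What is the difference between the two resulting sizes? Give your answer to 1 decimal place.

Perfect fifth: 20.7 × 1.500⁴ = 104.794px
At 1.629: 20.7 × 1.629⁴ = 145.765px
Difference: 145.765 − 104.794 = 40.971px

41.0px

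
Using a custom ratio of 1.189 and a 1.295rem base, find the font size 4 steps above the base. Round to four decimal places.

A modular type scale is a geometric sequence: sizeₙ = base × rⁿ.
1.295 × 1.189⁴ = 1.295 × 1.99861 ≈ 2.5882

2.5882rem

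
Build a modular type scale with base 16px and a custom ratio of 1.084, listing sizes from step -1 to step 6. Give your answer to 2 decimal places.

Step -1: 16.0 ÷ 1.084 = 14.76
Step 0: 16px
Step 1: 16.0 × 1.084 = 17.34
Step 2: 16.0 × 1.084² = 18.80
Step 3: 16.0 × 1.084³ = 20.38
Step 4: 16.0 × 1.084⁴ = 22.09
Step 5: 16.0 × 1.084⁵ = 23.95
Step 6: 16.0 × 1.084⁶ = 25.96

14.76px, 16.00px, 17.34px, 18.80px, 20.38px, 22.09px, 23.95px, 25.96px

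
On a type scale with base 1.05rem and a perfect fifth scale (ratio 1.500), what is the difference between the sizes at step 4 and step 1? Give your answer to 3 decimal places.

Step 1: 1.05 × 1.500 = 1.57500rem
Step 4: 1.05 × 1.500⁴ = 5.31562rem
Difference: 5.31562 − 1.57500 = 3.74062rem

3.741rem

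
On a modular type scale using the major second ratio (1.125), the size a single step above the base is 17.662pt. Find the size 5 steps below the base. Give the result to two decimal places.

The gap is -5 − (1) = -6 steps, so the factor is 1.125^-6.
17.662 ÷ 1.125⁶ = 17.662 ÷ 2.02729 ≈ 8.712

8.71pt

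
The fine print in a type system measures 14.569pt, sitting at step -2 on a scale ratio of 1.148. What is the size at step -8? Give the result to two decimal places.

6.36pt

Moving from step -2 to step -8 is 6 steps down, so divide by r⁶.
14.569 ÷ 1.148⁶ = 14.569 ÷ 2.28903 ≈ 6.365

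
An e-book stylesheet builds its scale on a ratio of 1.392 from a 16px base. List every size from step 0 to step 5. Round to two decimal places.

Step 0: 16px
Step 1: 16.0 × 1.392 = 22.27
Step 2: 16.0 × 1.392² = 31.00
Step 3: 16.0 × 1.392³ = 43.16
Step 4: 16.0 × 1.392⁴ = 60.07
Step 5: 16.0 × 1.392⁵ = 83.62

16.00px, 22.27px, 31.00px, 43.16px, 60.07px, 83.62px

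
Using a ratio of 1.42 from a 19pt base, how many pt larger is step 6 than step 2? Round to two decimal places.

Step 2: 19.0 × 1.42² = 38.3116pt
Step 6: 19.0 × 1.42⁶ = 155.7699pt
Difference: 155.7699 − 38.3116 = 117.4583pt

117.46pt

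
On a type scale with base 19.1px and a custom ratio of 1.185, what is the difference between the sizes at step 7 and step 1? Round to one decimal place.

40.0px

Step 1: 19.1 × 1.185 = 22.634px
Step 7: 19.1 × 1.185⁷ = 62.670px
Difference: 62.670 − 22.634 = 40.036px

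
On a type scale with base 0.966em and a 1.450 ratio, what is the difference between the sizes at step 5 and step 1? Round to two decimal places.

4.79em

Step 1: 0.966 × 1.450 = 1.4007em
Step 5: 0.966 × 1.450⁵ = 6.1918em
Difference: 6.1918 − 1.4007 = 4.7911em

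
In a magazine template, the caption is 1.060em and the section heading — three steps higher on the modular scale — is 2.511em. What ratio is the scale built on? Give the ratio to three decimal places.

1.333

r³ = 2.511 / 1.060, so r = (2.511/1.060)^(1/3).
r = 2.3689^(1/3) ≈ 1.3331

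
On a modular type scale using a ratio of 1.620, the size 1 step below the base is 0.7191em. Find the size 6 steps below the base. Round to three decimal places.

The gap is -6 − (-1) = -5 steps, so the factor is 1.620^-5.
0.7191 ÷ 1.620⁵ = 0.7191 ÷ 11.15771 ≈ 0.064

0.064em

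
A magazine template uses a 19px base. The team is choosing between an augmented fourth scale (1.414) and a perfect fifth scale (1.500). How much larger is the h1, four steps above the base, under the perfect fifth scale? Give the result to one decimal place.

Augmented fourth: 19.0 × 1.414⁴ = 75.954px
Perfect fifth: 19.0 × 1.500⁴ = 96.188px
Difference: 96.188 − 75.954 = 20.234px

20.2px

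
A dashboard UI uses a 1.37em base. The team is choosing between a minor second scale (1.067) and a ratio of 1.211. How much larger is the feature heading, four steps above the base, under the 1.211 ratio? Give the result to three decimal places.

1.171em

Minor second: 1.37 × 1.067⁴ = 1.77574em
At 1.211: 1.37 × 1.211⁴ = 2.94644em
Difference: 2.94644 − 1.77574 = 1.17070em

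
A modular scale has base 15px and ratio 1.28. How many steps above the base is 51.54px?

1.28ⁿ = 51.54 / 15 = 3.4360
n = ln(3.4360) / ln(1.28) = 1.2343 / 0.2469 ≈ 5.00

5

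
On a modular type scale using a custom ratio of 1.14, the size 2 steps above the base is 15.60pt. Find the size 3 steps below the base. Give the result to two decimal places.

Moving from step +2 to step -3 is 5 steps down, so divide by r⁵.
15.60 ÷ 1.14⁵ = 15.60 ÷ 1.92541 ≈ 8.102

8.10pt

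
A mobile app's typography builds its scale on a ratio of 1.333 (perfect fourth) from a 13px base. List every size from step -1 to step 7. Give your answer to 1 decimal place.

9.8px, 13.0px, 17.3px, 23.1px, 30.8px, 41.0px, 54.7px, 72.9px, 97.2px

Step -1: 13.0 ÷ 1.333 = 9.8
Step 0: 13px
Step 1: 13.0 × 1.333 = 17.3
Step 2: 13.0 × 1.333² = 23.1
Step 3: 13.0 × 1.333³ = 30.8
Step 4: 13.0 × 1.333⁴ = 41.0
Step 5: 13.0 × 1.333⁵ = 54.7
Step 6: 13.0 × 1.333⁶ = 72.9
Step 7: 13.0 × 1.333⁷ = 97.2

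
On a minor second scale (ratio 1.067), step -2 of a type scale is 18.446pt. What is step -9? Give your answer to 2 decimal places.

18.446 ÷ 1.067⁷ = 18.446 ÷ 1.57453 ≈ 11.715

11.72pt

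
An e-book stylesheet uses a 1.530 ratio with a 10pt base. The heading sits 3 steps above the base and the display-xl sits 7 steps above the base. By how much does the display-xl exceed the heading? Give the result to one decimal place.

160.4pt

Step 3: 10.0 × 1.530³ = 35.816pt
Step 7: 10.0 × 1.530⁷ = 196.264pt
Difference: 196.264 − 35.816 = 160.448pt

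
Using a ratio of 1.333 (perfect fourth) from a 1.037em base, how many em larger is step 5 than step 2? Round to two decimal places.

2.52em

Step 2: 1.037 × 1.333² = 1.8426em
Step 5: 1.037 × 1.333⁵ = 4.3644em
Difference: 4.3644 − 1.8426 = 2.5218em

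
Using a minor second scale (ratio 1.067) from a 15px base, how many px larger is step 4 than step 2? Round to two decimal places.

Step 2: 15.0 × 1.067² = 17.0773px
Step 4: 15.0 × 1.067⁴ = 19.4424px
Difference: 19.4424 − 17.0773 = 2.3651px

2.37px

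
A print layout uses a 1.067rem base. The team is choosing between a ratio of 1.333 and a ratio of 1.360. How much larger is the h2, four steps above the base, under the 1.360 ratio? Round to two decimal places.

At 1.333: 1.067 × 1.333⁴ = 3.3689rem
At 1.360: 1.067 × 1.360⁴ = 3.6502rem
Difference: 3.6502 − 3.3689 = 0.2813rem

0.28rem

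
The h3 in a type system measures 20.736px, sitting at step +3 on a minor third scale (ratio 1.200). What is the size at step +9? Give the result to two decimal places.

20.736 × 1.200⁶ = 20.736 × 2.98598 ≈ 61.917

61.92px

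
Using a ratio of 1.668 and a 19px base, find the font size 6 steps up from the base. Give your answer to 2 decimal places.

A modular type scale is a geometric sequence: sizeₙ = base × rⁿ.
19.0 × 1.668⁶ = 19.0 × 21.53656 ≈ 409.19

409.19px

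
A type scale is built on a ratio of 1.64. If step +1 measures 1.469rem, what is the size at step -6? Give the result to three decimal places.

1.469 ÷ 1.64⁷ = 1.469 ÷ 31.90854 ≈ 0.046

0.046rem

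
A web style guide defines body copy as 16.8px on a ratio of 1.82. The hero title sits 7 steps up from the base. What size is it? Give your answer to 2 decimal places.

1111.24px

16.8 × 1.82⁷ = 16.8 × 66.14541 ≈ 1111.24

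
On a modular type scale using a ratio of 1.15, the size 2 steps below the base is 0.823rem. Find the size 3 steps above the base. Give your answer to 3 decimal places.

Moving from step -2 to step +3 is 5 steps up, so multiply by r⁵.
0.823 × 1.15⁵ = 0.823 × 2.01136 ≈ 1.655

1.655rem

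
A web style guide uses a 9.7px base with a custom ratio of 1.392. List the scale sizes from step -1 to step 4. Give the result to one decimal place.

7.0px, 9.7px, 13.5px, 18.8px, 26.2px, 36.4px

Step -1: 9.7 ÷ 1.392 = 7.0
Step 0: 9.7px
Step 1: 9.7 × 1.392 = 13.5
Step 2: 9.7 × 1.392² = 18.8
Step 3: 9.7 × 1.392³ = 26.2
Step 4: 9.7 × 1.392⁴ = 36.4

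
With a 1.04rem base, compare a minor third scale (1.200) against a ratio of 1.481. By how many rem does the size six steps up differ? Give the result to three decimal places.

7.869rem

Minor third: 1.04 × 1.200⁶ = 3.10542rem
At 1.481: 1.04 × 1.481⁶ = 10.97397rem
Difference: 10.97397 − 3.10542 = 7.86855rem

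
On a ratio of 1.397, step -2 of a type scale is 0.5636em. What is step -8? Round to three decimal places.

0.076em

Moving from step -2 to step -8 is 6 steps down, so divide by r⁶.
0.5636 ÷ 1.397⁶ = 0.5636 ÷ 7.43324 ≈ 0.076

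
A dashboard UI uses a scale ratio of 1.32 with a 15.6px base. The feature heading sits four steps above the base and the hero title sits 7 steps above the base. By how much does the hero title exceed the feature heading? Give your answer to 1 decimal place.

61.6px

Step 4: 15.6 × 1.32⁴ = 47.361px
Step 7: 15.6 × 1.32⁷ = 108.929px
Difference: 108.929 − 47.361 = 61.568px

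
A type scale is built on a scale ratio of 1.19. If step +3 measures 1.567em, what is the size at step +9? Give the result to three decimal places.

1.567 × 1.19⁶ = 1.567 × 2.83976 ≈ 4.450

4.450em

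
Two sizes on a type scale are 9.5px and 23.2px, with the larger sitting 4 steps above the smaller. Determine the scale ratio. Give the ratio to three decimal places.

1.250

The ratio satisfies 9.5 × r⁴ = 23.2, so r = (23.2 / 9.5)^(1/4).
r = 2.4421^(1/4) ≈ 1.2501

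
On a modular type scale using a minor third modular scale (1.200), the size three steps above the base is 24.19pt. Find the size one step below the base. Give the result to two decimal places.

11.67pt

The gap is -1 − (3) = -4 steps, so the factor is 1.200^-4.
24.19 ÷ 1.200⁴ = 24.19 ÷ 2.07360 ≈ 11.666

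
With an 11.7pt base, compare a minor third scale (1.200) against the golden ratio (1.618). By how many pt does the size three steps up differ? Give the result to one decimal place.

29.3pt

Minor third: 11.7 × 1.200³ = 20.218pt
Golden ratio: 11.7 × 1.618³ = 49.559pt
Difference: 49.559 − 20.218 = 29.341pt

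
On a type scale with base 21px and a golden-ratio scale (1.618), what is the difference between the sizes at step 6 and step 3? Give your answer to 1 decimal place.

287.8px

Step 3: 21.0 × 1.618³ = 88.952px
Step 6: 21.0 × 1.618⁶ = 376.782px
Difference: 376.782 − 88.952 = 287.830px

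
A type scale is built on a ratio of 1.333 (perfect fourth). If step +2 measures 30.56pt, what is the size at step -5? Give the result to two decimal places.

4.09pt

30.56 ÷ 1.333⁷ = 30.56 ÷ 7.47844 ≈ 4.086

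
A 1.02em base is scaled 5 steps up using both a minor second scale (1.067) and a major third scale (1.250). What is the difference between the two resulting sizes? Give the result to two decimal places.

Minor second: 1.02 × 1.067⁵ = 1.4107em
Major third: 1.02 × 1.250⁵ = 3.1128em
Difference: 3.1128 − 1.4107 = 1.7021em

1.70em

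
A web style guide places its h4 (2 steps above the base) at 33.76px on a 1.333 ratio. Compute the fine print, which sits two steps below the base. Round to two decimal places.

33.76 ÷ 1.333⁴ = 33.76 ÷ 3.15733 ≈ 10.693

10.69px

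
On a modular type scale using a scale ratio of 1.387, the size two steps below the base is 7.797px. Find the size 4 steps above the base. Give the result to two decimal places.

55.51px

The gap is 4 − (-2) = 6 steps, so the factor is 1.387^6.
7.797 × 1.387⁶ = 7.797 × 7.11965 ≈ 55.512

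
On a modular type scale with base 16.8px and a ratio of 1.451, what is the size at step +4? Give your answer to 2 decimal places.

A modular type scale is a geometric sequence: sizeₙ = base × rⁿ.
16.8 × 1.451⁴ = 16.8 × 4.43271 ≈ 74.47

74.47px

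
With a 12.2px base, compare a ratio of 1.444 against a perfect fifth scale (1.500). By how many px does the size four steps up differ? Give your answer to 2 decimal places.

At 1.444: 12.2 × 1.444⁴ = 53.0431px
Perfect fifth: 12.2 × 1.500⁴ = 61.7625px
Difference: 61.7625 − 53.0431 = 8.7194px

8.72px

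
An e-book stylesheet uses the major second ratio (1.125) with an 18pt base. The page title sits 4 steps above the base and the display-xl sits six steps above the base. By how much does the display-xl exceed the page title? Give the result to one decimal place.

7.7pt

Step 4: 18.0 × 1.125⁴ = 28.833pt
Step 6: 18.0 × 1.125⁶ = 36.491pt
Difference: 36.491 − 28.833 = 7.658pt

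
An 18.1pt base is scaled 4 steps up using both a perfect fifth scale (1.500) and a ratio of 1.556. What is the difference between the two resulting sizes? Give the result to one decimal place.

Perfect fifth: 18.1 × 1.500⁴ = 91.631pt
At 1.556: 18.1 × 1.556⁴ = 106.100pt
Difference: 106.100 − 91.631 = 14.469pt

14.5pt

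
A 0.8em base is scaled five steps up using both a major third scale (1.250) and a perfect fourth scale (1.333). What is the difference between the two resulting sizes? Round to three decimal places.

Major third: 0.8 × 1.250⁵ = 2.44141em
Perfect fourth: 0.8 × 1.333⁵ = 3.36698em
Difference: 3.36698 − 2.44141 = 0.92557em

0.926em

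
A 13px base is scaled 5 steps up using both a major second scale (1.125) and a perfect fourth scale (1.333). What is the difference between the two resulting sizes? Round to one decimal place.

Major second: 13.0 × 1.125⁵ = 23.426px
Perfect fourth: 13.0 × 1.333⁵ = 54.713px
Difference: 54.713 − 23.426 = 31.287px

31.3px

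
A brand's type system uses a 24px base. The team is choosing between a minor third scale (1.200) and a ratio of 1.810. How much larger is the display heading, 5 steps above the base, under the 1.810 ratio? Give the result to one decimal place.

406.5px

Minor third: 24.0 × 1.200⁵ = 59.720px
At 1.810: 24.0 × 1.810⁵ = 466.234px
Difference: 466.234 − 59.720 = 406.514px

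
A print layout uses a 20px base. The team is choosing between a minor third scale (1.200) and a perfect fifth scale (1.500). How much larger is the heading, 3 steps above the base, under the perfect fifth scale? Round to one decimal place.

32.9px

Minor third: 20.0 × 1.200³ = 34.560px
Perfect fifth: 20.0 × 1.500³ = 67.500px
Difference: 67.500 − 34.560 = 32.940px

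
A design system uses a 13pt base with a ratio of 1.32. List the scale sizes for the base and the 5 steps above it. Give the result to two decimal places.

Step 0: 13pt
Step 1: 13.0 × 1.32 = 17.16
Step 2: 13.0 × 1.32² = 22.65
Step 3: 13.0 × 1.32³ = 29.90
Step 4: 13.0 × 1.32⁴ = 39.47
Step 5: 13.0 × 1.32⁵ = 52.10

13.00pt, 17.16pt, 22.65pt, 29.90pt, 39.47pt, 52.10pt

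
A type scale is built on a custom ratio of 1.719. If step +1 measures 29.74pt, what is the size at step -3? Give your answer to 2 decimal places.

29.74 ÷ 1.719⁴ = 29.74 ÷ 8.73179 ≈ 3.406

3.41pt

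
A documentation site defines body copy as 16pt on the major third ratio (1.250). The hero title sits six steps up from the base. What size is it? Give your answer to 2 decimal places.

16.0 × 1.250⁶ = 16.0 × 3.81470 ≈ 61.04

61.04pt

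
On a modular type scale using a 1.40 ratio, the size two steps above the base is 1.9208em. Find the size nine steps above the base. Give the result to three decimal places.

Moving from step +2 to step +9 is 7 steps up, so multiply by r⁷.
1.9208 × 1.40⁷ = 1.9208 × 10.54135 ≈ 20.248

20.248em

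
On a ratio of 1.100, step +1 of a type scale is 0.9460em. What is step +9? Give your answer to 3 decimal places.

Moving from step +1 to step +9 is 8 steps up, so multiply by r⁸.
0.9460 × 1.100⁸ = 0.9460 × 2.14359 ≈ 2.028

2.028em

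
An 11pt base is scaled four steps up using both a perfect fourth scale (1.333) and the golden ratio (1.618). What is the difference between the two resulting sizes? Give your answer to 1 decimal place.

Perfect fourth: 11.0 × 1.333⁴ = 34.731pt
Golden ratio: 11.0 × 1.618⁴ = 75.389pt
Difference: 75.389 − 34.731 = 40.658pt

40.7pt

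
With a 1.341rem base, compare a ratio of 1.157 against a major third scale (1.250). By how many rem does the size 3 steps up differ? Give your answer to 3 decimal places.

0.542rem

At 1.157: 1.341 × 1.157³ = 2.07696rem
Major third: 1.341 × 1.250³ = 2.61914rem
Difference: 2.61914 − 2.07696 = 0.54218rem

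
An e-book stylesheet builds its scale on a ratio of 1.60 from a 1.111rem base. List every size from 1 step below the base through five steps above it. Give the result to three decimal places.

Step -1: 1.111 ÷ 1.60 = 0.694
Step 0: 1.111rem
Step 1: 1.111 × 1.60 = 1.778
Step 2: 1.111 × 1.60² = 2.844
Step 3: 1.111 × 1.60³ = 4.551
Step 4: 1.111 × 1.60⁴ = 7.281
Step 5: 1.111 × 1.60⁵ = 11.650

0.694rem, 1.111rem, 1.778rem, 2.844rem, 4.551rem, 7.281rem, 11.650rem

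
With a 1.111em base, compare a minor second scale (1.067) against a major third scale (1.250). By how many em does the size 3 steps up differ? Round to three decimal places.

Minor second: 1.111 × 1.067³ = 1.34961em
Major third: 1.111 × 1.250³ = 2.16992em
Difference: 2.16992 − 1.34961 = 0.82031em

0.820em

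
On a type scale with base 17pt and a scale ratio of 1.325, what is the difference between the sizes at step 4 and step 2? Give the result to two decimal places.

22.55pt

Step 2: 17.0 × 1.325² = 29.8456pt
Step 4: 17.0 × 1.325⁴ = 52.3977pt
Difference: 52.3977 − 29.8456 = 22.5521pt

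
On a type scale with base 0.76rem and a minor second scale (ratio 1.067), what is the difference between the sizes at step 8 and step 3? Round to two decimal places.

Step 3: 0.76 × 1.067³ = 0.9232rem
Step 8: 0.76 × 1.067⁸ = 1.2768rem
Difference: 1.2768 − 0.9232 = 0.3536rem

0.35rem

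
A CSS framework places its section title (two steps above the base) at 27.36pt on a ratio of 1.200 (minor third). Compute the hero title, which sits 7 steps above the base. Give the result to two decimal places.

68.08pt

Moving from step +2 to step +7 is 5 steps up, so multiply by r⁵.
27.36 × 1.200⁵ = 27.36 × 2.48832 ≈ 68.080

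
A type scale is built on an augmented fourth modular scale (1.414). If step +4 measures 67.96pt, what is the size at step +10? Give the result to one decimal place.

543.2pt

Moving from step +4 to step +10 is 6 steps up, so multiply by r⁶.
67.96 × 1.414⁶ = 67.96 × 7.99275 ≈ 543.188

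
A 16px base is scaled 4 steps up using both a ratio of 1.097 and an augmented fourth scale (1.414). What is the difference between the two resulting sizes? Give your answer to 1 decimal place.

40.8px

At 1.097: 16.0 × 1.097⁴ = 23.171px
Augmented fourth: 16.0 × 1.414⁴ = 63.961px
Difference: 63.961 − 23.171 = 40.790px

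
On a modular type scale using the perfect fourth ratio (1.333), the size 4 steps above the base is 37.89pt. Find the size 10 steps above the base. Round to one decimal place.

212.6pt

Moving from step +4 to step +10 is 6 steps up, so multiply by r⁶.
37.89 × 1.333⁶ = 37.89 × 5.61023 ≈ 212.572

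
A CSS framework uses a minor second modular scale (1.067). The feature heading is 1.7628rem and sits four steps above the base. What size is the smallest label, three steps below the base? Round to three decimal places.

1.7628 ÷ 1.067⁷ = 1.7628 ÷ 1.57453 ≈ 1.120

1.120rem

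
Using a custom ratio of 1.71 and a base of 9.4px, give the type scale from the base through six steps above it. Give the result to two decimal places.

Step 0: 9.4px
Step 1: 9.4 × 1.71 = 16.07
Step 2: 9.4 × 1.71² = 27.49
Step 3: 9.4 × 1.71³ = 47.00
Step 4: 9.4 × 1.71⁴ = 80.37
Step 5: 9.4 × 1.71⁵ = 137.44
Step 6: 9.4 × 1.71⁶ = 235.02

9.40px, 16.07px, 27.49px, 47.00px, 80.37px, 137.44px, 235.02px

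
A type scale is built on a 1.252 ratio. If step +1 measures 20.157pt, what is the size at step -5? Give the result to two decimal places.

5.23pt

20.157 ÷ 1.252⁶ = 20.157 ÷ 3.85147 ≈ 5.234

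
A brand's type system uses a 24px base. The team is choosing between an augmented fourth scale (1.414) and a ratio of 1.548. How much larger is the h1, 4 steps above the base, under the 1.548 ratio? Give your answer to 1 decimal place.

41.9px

Augmented fourth: 24.0 × 1.414⁴ = 95.942px
At 1.548: 24.0 × 1.548⁴ = 137.815px
Difference: 137.815 − 95.942 = 41.873px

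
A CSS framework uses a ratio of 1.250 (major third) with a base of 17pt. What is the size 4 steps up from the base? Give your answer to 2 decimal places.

41.50pt

17.0 × 1.250⁴ = 17.0 × 2.44141 ≈ 41.50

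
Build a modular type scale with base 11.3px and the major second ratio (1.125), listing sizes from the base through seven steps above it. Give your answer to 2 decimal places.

Step 0: 11.3px
Step 1: 11.3 × 1.125 = 12.71
Step 2: 11.3 × 1.125² = 14.30
Step 3: 11.3 × 1.125³ = 16.09
Step 4: 11.3 × 1.125⁴ = 18.10
Step 5: 11.3 × 1.125⁵ = 20.36
Step 6: 11.3 × 1.125⁶ = 22.91
Step 7: 11.3 × 1.125⁷ = 25.77

11.30px, 12.71px, 14.30px, 16.09px, 18.10px, 20.36px, 22.91px, 25.77px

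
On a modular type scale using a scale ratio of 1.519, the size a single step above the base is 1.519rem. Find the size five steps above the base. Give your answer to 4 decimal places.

1.519 × 1.519⁴ = 1.519 × 5.32391 ≈ 8.0870

8.0870rem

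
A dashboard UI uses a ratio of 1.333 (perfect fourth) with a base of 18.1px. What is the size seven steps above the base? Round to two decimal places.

18.1 × 1.333⁷ = 18.1 × 7.47844 ≈ 135.36

135.36px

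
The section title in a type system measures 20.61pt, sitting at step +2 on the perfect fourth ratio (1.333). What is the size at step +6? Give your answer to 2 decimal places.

Moving from step +2 to step +6 is 4 steps up, so multiply by r⁴.
20.61 × 1.333⁴ = 20.61 × 3.15733 ≈ 65.073

65.07pt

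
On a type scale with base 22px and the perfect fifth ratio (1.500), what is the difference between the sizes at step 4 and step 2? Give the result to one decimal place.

61.9px

Step 2: 22.0 × 1.500² = 49.500px
Step 4: 22.0 × 1.500⁴ = 111.375px
Difference: 111.375 − 49.500 = 61.875px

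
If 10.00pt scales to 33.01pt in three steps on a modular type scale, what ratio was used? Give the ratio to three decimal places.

1.489

The ratio satisfies 10.00 × r³ = 33.01, so r = (33.01 / 10.00)^(1/3).
r = 3.3010^(1/3) ≈ 1.4890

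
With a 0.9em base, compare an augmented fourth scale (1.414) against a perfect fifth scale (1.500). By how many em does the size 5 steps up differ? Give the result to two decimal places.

Augmented fourth: 0.9 × 1.414⁵ = 5.0873em
Perfect fifth: 0.9 × 1.500⁵ = 6.8344em
Difference: 6.8344 − 5.0873 = 1.7471em

1.75em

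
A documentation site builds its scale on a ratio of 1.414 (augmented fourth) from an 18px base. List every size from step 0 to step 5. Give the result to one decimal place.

18.0px, 25.5px, 36.0px, 50.9px, 72.0px, 101.7px

Step 0: 18px
Step 1: 18.0 × 1.414 = 25.5
Step 2: 18.0 × 1.414² = 36.0
Step 3: 18.0 × 1.414³ = 50.9
Step 4: 18.0 × 1.414⁴ = 72.0
Step 5: 18.0 × 1.414⁵ = 101.7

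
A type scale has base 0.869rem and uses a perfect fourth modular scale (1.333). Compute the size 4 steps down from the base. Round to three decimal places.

0.869 ÷ 1.333⁴ = 0.869 ÷ 3.15733 ≈ 0.275

0.275rem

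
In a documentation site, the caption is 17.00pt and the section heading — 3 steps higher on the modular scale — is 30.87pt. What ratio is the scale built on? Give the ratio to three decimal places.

The ratio satisfies 17.00 × r³ = 30.87, so r = (30.87 / 17.00)^(1/3).
r = 1.8159^(1/3) ≈ 1.2200

1.220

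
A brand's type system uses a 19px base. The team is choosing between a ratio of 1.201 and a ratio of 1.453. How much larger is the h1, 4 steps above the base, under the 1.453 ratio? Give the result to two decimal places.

45.16px

At 1.201: 19.0 × 1.201⁴ = 39.5299px
At 1.453: 19.0 × 1.453⁴ = 84.6869px
Difference: 84.6869 − 39.5299 = 45.1570px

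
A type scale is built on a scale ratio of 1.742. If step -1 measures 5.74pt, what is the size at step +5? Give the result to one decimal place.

The gap is 5 − (-1) = 6 steps, so the factor is 1.742^6.
5.74 × 1.742⁶ = 5.74 × 27.94402 ≈ 160.399

160.4pt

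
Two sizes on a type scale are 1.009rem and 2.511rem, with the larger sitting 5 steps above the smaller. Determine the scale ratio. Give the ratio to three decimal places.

The ratio satisfies 1.009 × r⁵ = 2.511, so r = (2.511 / 1.009)^(1/5).
r = 2.4886^(1/5) ≈ 1.2000

1.200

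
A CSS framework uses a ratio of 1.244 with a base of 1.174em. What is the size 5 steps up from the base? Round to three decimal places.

3.498em

A modular type scale is a geometric sequence: sizeₙ = base × rⁿ.
1.174 × 1.244⁵ = 1.174 × 2.97922 ≈ 3.498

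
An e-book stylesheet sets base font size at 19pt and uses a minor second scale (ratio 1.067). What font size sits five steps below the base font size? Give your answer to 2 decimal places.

Every step multiplies by the scale ratio.
19.0 ÷ 1.067⁵ = 19.0 ÷ 1.38300 ≈ 13.74

13.74pt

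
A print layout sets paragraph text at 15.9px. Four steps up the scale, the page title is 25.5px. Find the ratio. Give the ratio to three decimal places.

r⁴ = 25.5 / 15.9, so r = (25.5/15.9)^(1/4).
r = 1.6038^(1/4) ≈ 1.1253

1.125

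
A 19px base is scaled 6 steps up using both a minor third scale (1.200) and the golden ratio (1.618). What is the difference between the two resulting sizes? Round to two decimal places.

Minor third: 19.0 × 1.200⁶ = 56.7337px
Golden ratio: 19.0 × 1.618⁶ = 340.8982px
Difference: 340.8982 − 56.7337 = 284.1645px

284.16px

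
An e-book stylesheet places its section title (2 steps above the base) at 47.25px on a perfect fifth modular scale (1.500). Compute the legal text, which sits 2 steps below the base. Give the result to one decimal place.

9.3px

Moving from step +2 to step -2 is 4 steps down, so divide by r⁴.
47.25 ÷ 1.500⁴ = 47.25 ÷ 5.06250 ≈ 9.333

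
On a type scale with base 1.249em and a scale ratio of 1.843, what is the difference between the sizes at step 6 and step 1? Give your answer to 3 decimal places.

46.644em

Step 1: 1.249 × 1.843 = 2.30191em
Step 6: 1.249 × 1.843⁶ = 48.94569em
Difference: 48.94569 − 2.30191 = 46.64378em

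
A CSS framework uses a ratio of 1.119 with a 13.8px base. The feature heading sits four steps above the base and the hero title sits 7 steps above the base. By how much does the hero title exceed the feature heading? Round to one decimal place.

8.7px

Step 4: 13.8 × 1.119⁴ = 21.637px
Step 7: 13.8 × 1.119⁷ = 30.317px
Difference: 30.317 − 21.637 = 8.680px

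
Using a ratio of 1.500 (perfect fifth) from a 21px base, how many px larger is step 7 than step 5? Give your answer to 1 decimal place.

199.3px

Step 5: 21.0 × 1.500⁵ = 159.469px
Step 7: 21.0 × 1.500⁷ = 358.805px
Difference: 358.805 − 159.469 = 199.336px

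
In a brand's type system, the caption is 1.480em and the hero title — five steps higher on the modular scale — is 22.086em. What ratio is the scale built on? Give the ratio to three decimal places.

The ratio satisfies 1.480 × r⁵ = 22.086, so r = (22.086 / 1.480)^(1/5).
r = 14.9230^(1/5) ≈ 1.7170

1.717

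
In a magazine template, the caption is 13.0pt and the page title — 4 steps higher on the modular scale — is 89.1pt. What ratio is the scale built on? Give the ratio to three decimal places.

The ratio satisfies 13.0 × r⁴ = 89.1, so r = (89.1 / 13.0)^(1/4).
r = 6.8538^(1/4) ≈ 1.6180

1.618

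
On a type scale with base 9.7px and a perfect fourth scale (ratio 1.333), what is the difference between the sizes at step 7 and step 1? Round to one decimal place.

Step 1: 9.7 × 1.333 = 12.930px
Step 7: 9.7 × 1.333⁷ = 72.541px
Difference: 72.541 − 12.930 = 59.611px

59.6px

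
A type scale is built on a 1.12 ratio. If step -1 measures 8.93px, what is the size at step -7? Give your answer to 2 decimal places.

4.52px

8.93 ÷ 1.12⁶ = 8.93 ÷ 1.97382 ≈ 4.524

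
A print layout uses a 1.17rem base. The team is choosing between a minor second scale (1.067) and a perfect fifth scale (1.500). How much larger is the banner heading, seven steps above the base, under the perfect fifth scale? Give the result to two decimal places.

Minor second: 1.17 × 1.067⁷ = 1.8422rem
Perfect fifth: 1.17 × 1.500⁷ = 19.9905rem
Difference: 19.9905 − 1.8422 = 18.1483rem

18.15rem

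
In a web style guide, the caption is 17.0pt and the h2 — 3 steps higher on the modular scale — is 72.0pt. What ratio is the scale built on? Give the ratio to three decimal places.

r³ = 72.0 / 17.0, so r = (72.0/17.0)^(1/3).
r = 4.2353^(1/3) ≈ 1.6179

1.618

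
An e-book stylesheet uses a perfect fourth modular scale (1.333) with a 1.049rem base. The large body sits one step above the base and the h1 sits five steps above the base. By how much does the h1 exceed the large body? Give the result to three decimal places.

3.017rem

Step 1: 1.049 × 1.333 = 1.39832rem
Step 5: 1.049 × 1.333⁵ = 4.41495rem
Difference: 4.41495 − 1.39832 = 3.01663rem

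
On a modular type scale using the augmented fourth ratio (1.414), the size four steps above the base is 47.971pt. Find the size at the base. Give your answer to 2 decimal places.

12.00pt

47.971 ÷ 1.414⁴ = 47.971 ÷ 3.99758 ≈ 12.000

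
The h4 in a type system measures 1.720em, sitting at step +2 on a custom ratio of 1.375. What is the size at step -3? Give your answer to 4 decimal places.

The gap is -3 − (2) = -5 steps, so the factor is 1.375^-5.
1.720 ÷ 1.375⁵ = 1.720 ÷ 4.91489 ≈ 0.3500

0.3500em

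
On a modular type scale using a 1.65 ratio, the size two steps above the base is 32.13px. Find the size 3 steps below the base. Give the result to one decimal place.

2.6px

32.13 ÷ 1.65⁵ = 32.13 ÷ 12.22981 ≈ 2.627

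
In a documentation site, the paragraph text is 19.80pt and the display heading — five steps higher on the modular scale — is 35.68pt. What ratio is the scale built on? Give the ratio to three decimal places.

The ratio satisfies 19.80 × r⁵ = 35.68, so r = (35.68 / 19.80)^(1/5).
r = 1.8020^(1/5) ≈ 1.1250

1.125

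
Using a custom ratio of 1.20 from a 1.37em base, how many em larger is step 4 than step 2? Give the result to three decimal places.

Step 2: 1.37 × 1.20² = 1.97280em
Step 4: 1.37 × 1.20⁴ = 2.84083em
Difference: 2.84083 − 1.97280 = 0.86803em

0.868em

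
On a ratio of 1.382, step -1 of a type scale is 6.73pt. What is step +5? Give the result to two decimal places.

The gap is 5 − (-1) = 6 steps, so the factor is 1.382^6.
6.73 × 1.382⁶ = 6.73 × 6.96704 ≈ 46.888

46.89pt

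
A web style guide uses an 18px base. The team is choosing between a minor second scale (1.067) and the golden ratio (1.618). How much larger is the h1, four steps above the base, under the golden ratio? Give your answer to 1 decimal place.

Minor second: 18.0 × 1.067⁴ = 23.331px
Golden ratio: 18.0 × 1.618⁴ = 123.363px
Difference: 123.363 − 23.331 = 100.032px

100.0px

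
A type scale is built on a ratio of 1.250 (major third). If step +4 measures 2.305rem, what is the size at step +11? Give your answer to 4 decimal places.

10.9911rem

2.305 × 1.250⁷ = 2.305 × 4.76837 ≈ 10.9911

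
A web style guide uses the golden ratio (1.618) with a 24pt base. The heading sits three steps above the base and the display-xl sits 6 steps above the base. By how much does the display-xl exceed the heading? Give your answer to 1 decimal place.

Step 3: 24.0 × 1.618³ = 101.659pt
Step 6: 24.0 × 1.618⁶ = 430.608pt
Difference: 430.608 − 101.659 = 328.949pt

328.9pt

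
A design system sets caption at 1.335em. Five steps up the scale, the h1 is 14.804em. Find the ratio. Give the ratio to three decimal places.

1.618

r⁵ = 14.804 / 1.335, so r = (14.804/1.335)^(1/5).
r = 11.0891^(1/5) ≈ 1.6180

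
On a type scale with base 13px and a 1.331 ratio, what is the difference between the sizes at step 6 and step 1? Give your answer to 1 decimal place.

Step 1: 13.0 × 1.331 = 17.303px
Step 6: 13.0 × 1.331⁶ = 72.279px
Difference: 72.279 − 17.303 = 54.976px

55.0px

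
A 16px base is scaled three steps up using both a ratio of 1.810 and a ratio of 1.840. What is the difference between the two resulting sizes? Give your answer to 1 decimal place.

4.8px

At 1.810: 16.0 × 1.810³ = 94.876px
At 1.840: 16.0 × 1.840³ = 99.672px
Difference: 99.672 − 94.876 = 4.796px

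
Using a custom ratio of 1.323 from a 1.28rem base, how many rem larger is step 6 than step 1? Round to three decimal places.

5.170rem

Step 1: 1.28 × 1.323 = 1.69344rem
Step 6: 1.28 × 1.323⁶ = 6.86387rem
Difference: 6.86387 − 1.69344 = 5.17043rem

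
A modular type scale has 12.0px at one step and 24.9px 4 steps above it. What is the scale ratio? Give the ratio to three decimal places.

r⁴ = 24.9 / 12.0, so r = (24.9/12.0)^(1/4).
r = 2.0750^(1/4) ≈ 1.2002

1.200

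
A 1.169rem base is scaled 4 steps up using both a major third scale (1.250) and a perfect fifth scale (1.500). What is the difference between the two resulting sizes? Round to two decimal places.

Major third: 1.169 × 1.250⁴ = 2.8540rem
Perfect fifth: 1.169 × 1.500⁴ = 5.9181rem
Difference: 5.9181 − 2.8540 = 3.0641rem

3.06rem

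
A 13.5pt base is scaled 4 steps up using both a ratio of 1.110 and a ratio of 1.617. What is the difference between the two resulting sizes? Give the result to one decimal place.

At 1.110: 13.5 × 1.110⁴ = 20.494pt
At 1.617: 13.5 × 1.617⁴ = 92.294pt
Difference: 92.294 − 20.494 = 71.800pt

71.8pt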